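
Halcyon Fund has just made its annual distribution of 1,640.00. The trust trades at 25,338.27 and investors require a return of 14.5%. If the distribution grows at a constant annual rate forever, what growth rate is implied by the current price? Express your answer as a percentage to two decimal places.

P = D₀(1+g)/(r−g) ⇒ P(r−g) = D₀(1+g) ⇒ g(P+D₀) = P·r − D₀
g = (P·r − D₀)/(P + D₀) = (25,338.27×0.145 − 1,640.00) / (25,338.27 + 1,640.00) = 0.075396

7.54%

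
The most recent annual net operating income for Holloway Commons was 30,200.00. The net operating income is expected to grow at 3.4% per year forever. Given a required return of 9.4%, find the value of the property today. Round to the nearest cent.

D₁ = D₀ × (1 + g) = 30,200.00 × 1.034 = 31,226.8000
Growing perpetuity: P = D₁ / (r − g) = 31,226.8000 / (0.094 − 0.034) = 520,446.67

520446.67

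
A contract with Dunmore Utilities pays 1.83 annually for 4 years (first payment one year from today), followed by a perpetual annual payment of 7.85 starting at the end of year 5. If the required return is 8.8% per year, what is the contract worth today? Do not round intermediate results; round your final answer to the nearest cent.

69.62

PV of 4-year annuity: 1.83 × [1 − (1+0.088)^−4] / 0.088 = 5.95481
Perpetuity value at year 4: 7.85 / 0.088 = 89.20455
PV of perpetuity: 89.20455 / (1+0.088)^4 = 63.66070
Total PV = 5.95481 + 63.66070 = 69.61551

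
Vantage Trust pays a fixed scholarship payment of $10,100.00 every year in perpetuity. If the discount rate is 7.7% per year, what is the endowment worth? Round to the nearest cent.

Level perpetuity: PV = C / r = $10,100.00 / 0.077 = $131,168.83

$131168.83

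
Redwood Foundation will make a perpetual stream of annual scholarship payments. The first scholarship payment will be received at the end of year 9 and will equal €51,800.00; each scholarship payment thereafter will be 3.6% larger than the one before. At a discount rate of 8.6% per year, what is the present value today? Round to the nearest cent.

Value at end of year 8: C₁ / (r − g) = €51,800.00 / (0.086 − 0.036) = €1,036,000.0000
Discount to today: PV = €1,036,000.0000 / (1 + 0.086)^8 = €1,036,000.0000 / 1.934811 = €535,452.75

€535452.75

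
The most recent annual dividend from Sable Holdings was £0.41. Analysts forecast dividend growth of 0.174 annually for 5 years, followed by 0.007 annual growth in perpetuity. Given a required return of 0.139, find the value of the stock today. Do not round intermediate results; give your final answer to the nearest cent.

D_1 = 0.48134
D_2 = 0.56509
D_3 = 0.66342
D_4 = 0.77885
D_5 = 0.91437
Terminal value at year 5: TV = D_5×(1+g_2)/(r−g_2) = 0.92078/0.132 = 6.97557
P_0 = D_1/(1+r)^1 + D_2/(1+r)^2 + D_3/(1+r)^3 + D_4/(1+r)^4 + D_5/(1+r)^5 + TV/(1+r)^5
    = 0.42260 + 0.43558 + 0.44897 + 0.46277 + 0.47699 + 3.63883 = 5.88573

£5.89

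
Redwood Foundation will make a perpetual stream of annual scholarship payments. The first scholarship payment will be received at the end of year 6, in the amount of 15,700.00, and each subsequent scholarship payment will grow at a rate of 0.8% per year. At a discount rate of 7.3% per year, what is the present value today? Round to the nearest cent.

Value at end of year 5: C₁ / (r − g) = 15,700.00 / (0.073 − 0.008) = 241,538.4615
Discount to today: PV = 241,538.4615 / (1 + 0.073)^5 = 241,538.4615 / 1.422324 = 169,819.55

169819.55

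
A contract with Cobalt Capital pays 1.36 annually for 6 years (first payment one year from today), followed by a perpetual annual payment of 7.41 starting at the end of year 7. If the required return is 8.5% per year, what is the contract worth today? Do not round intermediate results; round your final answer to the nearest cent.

59.63

PV of 6-year annuity: 1.36 × [1 − (1+0.085)^−6] / 0.085 = 6.19288
Perpetuity value at year 6: 7.41 / 0.085 = 87.17647
PV of perpetuity: 87.17647 / (1+0.085)^6 = 53.43439
Total PV = 6.19288 + 53.43439 = 59.62727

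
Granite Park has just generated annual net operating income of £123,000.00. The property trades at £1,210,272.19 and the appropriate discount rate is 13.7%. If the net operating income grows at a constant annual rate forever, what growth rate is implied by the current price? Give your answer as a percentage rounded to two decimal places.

P = D₀(1+g)/(r−g) ⇒ P(r−g) = D₀(1+g) ⇒ g(P+D₀) = P·r − D₀
g = (P·r − D₀)/(P + D₀) = (£1,210,272.19×0.137 − £123,000.00) / (£1,210,272.19 + £123,000.00) = 0.032107

3.21%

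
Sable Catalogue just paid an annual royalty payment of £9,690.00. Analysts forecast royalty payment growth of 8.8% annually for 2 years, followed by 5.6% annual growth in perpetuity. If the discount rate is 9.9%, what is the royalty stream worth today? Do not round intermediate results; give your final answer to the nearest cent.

£252318.52

D_1 = 10542.72000
D_2 = 11470.47936
Terminal value at year 2: TV = D_2×(1+g_2)/(r−g_2) = 12112.82620/0.043 = 281693.63265
P_0 = D_1/(1+r)^1 + D_2/(1+r)^2 + TV/(1+r)^2
    = 9593.01183 + 9496.99442 + 233228.51418 = 252318.52043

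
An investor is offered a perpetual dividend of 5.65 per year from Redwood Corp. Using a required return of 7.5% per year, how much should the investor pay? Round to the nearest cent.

Level perpetuity: PV = C / r = 5.65 / 0.075 = 75.33

75.33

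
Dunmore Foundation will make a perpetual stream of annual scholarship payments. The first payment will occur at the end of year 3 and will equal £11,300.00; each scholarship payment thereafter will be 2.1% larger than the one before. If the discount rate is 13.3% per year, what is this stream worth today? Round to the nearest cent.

£78596.03

Value at end of year 2: C₁ / (r − g) = £11,300.00 / (0.133 − 0.021) = £100,892.8571
Discount to today: PV = £100,892.8571 / (1 + 0.133)^2 = £100,892.8571 / 1.283689 = £78,596.03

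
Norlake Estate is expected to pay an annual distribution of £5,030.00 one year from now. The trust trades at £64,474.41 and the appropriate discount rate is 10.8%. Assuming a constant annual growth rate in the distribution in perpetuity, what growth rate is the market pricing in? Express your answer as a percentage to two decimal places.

P = D₁/(r−g) ⇒ g = r − D₁/P = 0.108 − £5,030.00/£64,474.41 = 0.029985

3.00%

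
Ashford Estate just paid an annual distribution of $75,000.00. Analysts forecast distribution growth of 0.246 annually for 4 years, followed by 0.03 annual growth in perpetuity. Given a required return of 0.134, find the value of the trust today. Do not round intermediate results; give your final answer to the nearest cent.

D_1 = 93450.00000
D_2 = 116438.70000
D_3 = 145082.62020
D_4 = 180772.94477
Terminal value at year 4: TV = D_4×(1+g_2)/(r−g_2) = 186196.13311/0.104 = 1790347.43377
P_0 = D_1/(1+r)^1 + D_2/(1+r)^2 + D_3/(1+r)^3 + D_4/(1+r)^4 + TV/(1+r)^4
    = 82407.40741 + 90546.41061 + 99489.26598 + 109315.36632 + 1082642.57029 = 1464401.02060

$1464401.02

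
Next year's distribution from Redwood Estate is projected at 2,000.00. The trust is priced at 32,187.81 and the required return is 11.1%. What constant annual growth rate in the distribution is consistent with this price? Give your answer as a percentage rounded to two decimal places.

P = D₁/(r−g) ⇒ g = r − D₁/P = 0.111 − 2,000.00/32,187.81 = 0.048865

4.89%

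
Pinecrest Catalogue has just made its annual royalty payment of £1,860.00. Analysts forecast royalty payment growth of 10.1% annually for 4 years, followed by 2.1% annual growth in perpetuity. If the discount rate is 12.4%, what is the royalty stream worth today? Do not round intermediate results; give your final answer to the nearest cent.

£24041.15

D_1 = 2047.86000
D_2 = 2254.69386
D_3 = 2482.41794
D_4 = 2733.14215
Terminal value at year 4: TV = D_4×(1+g_2)/(r−g_2) = 2790.53814/0.103 = 27092.60327
P_0 = D_1/(1+r)^1 + D_2/(1+r)^2 + D_3/(1+r)^3 + D_4/(1+r)^4 + TV/(1+r)^4
    = 1821.93950 + 1784.65782 + 1748.13902 + 1712.36749 + 16974.05060 = 24041.15444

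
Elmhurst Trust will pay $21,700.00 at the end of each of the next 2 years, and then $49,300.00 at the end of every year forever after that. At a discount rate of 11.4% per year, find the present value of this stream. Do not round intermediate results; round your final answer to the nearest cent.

PV of 2-year annuity: $21,700.00 × [1 − (1+0.114)^−2] / 0.114 = 36965.30851
Perpetuity value at year 2: $49,300.00 / 0.114 = 432456.14035
PV of perpetuity: 432456.14035 / (1+0.114)^2 = 348475.04774
Total PV = 36965.30851 + 348475.04774 = 385440.35625

$385440.36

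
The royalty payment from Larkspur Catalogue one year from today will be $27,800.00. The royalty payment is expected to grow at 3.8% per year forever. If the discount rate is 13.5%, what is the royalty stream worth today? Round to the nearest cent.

Growing perpetuity: P = D₁ / (r − g) = $27,800.0000 / (0.135 − 0.038) = $286,597.94

$286597.94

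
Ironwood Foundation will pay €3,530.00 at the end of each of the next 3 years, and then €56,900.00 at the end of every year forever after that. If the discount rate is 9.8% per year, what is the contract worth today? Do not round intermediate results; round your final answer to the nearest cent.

PV of 3-year annuity: €3,530.00 × [1 − (1+0.098)^−3] / 0.098 = 8809.58942
Perpetuity value at year 3: €56,900.00 / 0.098 = 580612.24490
PV of perpetuity: 580612.24490 / (1+0.098)^3 = 438610.64767
Total PV = 8809.58942 + 438610.64767 = 447420.23709

€447420.24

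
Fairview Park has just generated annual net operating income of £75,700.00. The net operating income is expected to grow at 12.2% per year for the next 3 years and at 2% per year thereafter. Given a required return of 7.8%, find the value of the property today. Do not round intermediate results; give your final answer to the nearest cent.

£1747181.74

D_1 = 84935.40000
D_2 = 95297.51880
D_3 = 106923.81609
Terminal value at year 3: TV = D_3×(1+g_2)/(r−g_2) = 109062.29242/0.058 = 1880384.35199
P_0 = D_1/(1+r)^1 + D_2/(1+r)^2 + D_3/(1+r)^3 + TV/(1+r)^3
    = 78789.79592 + 82005.70596 + 85352.87763 + 1501033.36517 = 1747181.74468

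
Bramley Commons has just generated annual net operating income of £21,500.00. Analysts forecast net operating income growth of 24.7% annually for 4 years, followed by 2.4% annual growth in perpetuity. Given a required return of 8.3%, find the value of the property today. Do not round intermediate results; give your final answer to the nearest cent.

£779773.72

D_1 = 26810.50000
D_2 = 33432.69350
D_3 = 41690.56879
D_4 = 51988.13929
Terminal value at year 4: TV = D_4×(1+g_2)/(r−g_2) = 53235.85463/0.059 = 902302.62084
P_0 = D_1/(1+r)^1 + D_2/(1+r)^2 + D_3/(1+r)^3 + D_4/(1+r)^4 + TV/(1+r)^4
    = 24755.77101 + 28504.56735 + 32821.04847 + 37791.17954 + 655901.14995 = 779773.71632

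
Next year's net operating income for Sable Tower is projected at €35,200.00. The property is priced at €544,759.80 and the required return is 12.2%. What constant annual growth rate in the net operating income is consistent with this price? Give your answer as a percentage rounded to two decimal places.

P = D₁/(r−g) ⇒ g = r − D₁/P = 0.122 − €35,200.00/€544,759.80 = 0.057384

5.74%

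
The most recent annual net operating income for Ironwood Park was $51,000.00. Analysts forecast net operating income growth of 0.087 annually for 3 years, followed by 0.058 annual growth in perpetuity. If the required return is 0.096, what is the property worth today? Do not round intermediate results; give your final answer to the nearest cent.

$1535754.33

D_1 = 55437.00000
D_2 = 60260.01900
D_3 = 65502.64065
Terminal value at year 3: TV = D_3×(1+g_2)/(r−g_2) = 69301.79381/0.038 = 1823731.41608
P_0 = D_1/(1+r)^1 + D_2/(1+r)^2 + D_3/(1+r)^3 + TV/(1+r)^3
    = 50581.20438 + 50165.84777 + 49753.90194 + 1385253.37518 = 1535754.32928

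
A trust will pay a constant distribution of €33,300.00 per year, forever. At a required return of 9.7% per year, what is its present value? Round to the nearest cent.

Level perpetuity: PV = C / r = €33,300.00 / 0.097 = €343,298.97

€343298.97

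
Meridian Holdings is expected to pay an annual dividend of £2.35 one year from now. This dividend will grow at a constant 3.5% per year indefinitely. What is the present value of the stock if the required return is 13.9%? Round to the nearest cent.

Growing perpetuity: P = D₁ / (r − g) = £2.3500 / (0.139 − 0.035) = £22.60

£22.60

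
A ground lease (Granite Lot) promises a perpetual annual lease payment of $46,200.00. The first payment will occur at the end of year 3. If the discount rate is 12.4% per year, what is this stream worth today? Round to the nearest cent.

Value at end of year 2: C / r = $46,200.00 / 0.124 = $372,580.6452
Discount to today: PV = $372,580.6452 / (1 + 0.124)^2 = $372,580.6452 / 1.263376 = $294,908.76

$294908.76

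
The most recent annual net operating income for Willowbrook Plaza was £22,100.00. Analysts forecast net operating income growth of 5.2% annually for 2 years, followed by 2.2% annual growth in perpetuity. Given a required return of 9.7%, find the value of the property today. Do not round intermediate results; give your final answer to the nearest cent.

D_1 = 23249.20000
D_2 = 24458.15840
Terminal value at year 2: TV = D_2×(1+g_2)/(r−g_2) = 24996.23788/0.075 = 333283.17180
P_0 = D_1/(1+r)^1 + D_2/(1+r)^2 + TV/(1+r)^2
    = 21193.43665 + 20324.06140 + 276949.20995 = 318466.70799

£318466.71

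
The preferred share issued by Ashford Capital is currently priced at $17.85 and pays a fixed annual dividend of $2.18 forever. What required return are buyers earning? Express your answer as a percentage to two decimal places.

12.21%

P = C/r ⇒ r = C/P = $2.18/$17.85 = 0.122129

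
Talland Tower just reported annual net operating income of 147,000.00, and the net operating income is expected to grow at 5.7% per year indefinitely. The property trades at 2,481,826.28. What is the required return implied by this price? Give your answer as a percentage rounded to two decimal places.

11.96%

D₁ = 147,000.00 × 1.057 = 155,379.0000
P = D₁/(r − g) ⇒ r = D₁/P + g = 155,379.0000/2,481,826.28 + 0.057 = 0.062607 + 0.057 = 0.119607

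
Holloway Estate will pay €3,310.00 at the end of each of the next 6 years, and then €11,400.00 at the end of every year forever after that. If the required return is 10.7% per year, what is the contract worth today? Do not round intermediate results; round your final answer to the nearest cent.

€72019.18

PV of 6-year annuity: €3,310.00 × [1 − (1+0.107)^−6] / 0.107 = 14124.93641
Perpetuity value at year 6: €11,400.00 / 0.107 = 106542.05607
PV of perpetuity: 106542.05607 / (1+0.107)^6 = 57894.23883
Total PV = 14124.93641 + 57894.23883 = 72019.17524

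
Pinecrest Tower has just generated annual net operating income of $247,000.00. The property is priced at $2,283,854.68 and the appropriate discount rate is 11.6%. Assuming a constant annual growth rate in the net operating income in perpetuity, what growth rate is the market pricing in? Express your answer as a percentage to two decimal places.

0.71%

P = D₀(1+g)/(r−g) ⇒ P(r−g) = D₀(1+g) ⇒ g(P+D₀) = P·r − D₀
g = (P·r − D₀)/(P + D₀) = ($2,283,854.68×0.116 − $247,000.00) / ($2,283,854.68 + $247,000.00) = 0.007083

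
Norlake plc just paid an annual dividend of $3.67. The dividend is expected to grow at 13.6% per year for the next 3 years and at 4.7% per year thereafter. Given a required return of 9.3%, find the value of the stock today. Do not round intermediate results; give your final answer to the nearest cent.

D_1 = 4.16912
D_2 = 4.73612
D_3 = 5.38023
Terminal value at year 3: TV = D_3×(1+g_2)/(r−g_2) = 5.63310/0.046 = 122.45877
P_0 = D_1/(1+r)^1 + D_2/(1+r)^2 + D_3/(1+r)^3 + TV/(1+r)^3
    = 3.81438 + 3.96445 + 4.12041 + 93.78414 = 105.68338

$105.68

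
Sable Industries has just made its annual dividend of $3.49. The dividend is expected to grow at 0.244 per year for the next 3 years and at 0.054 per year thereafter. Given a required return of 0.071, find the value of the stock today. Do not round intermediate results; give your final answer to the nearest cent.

D_1 = 4.34156
D_2 = 5.40090
D_3 = 6.71872
Terminal value at year 3: TV = D_3×(1+g_2)/(r−g_2) = 7.08153/0.017 = 416.56066
P_0 = D_1/(1+r)^1 + D_2/(1+r)^2 + D_3/(1+r)^3 + TV/(1+r)^3
    = 4.05374 + 4.70855 + 5.46913 + 339.08599 = 353.31741

$353.32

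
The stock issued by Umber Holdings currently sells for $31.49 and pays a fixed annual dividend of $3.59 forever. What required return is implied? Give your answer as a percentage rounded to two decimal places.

P = C/r ⇒ r = C/P = $3.59/$31.49 = 0.114004

11.40%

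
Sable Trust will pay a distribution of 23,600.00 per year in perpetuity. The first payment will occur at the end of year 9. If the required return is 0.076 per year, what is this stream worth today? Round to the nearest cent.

Value at end of year 8: C / r = 23,600.00 / 0.076 = 310,526.3158
Discount to today: PV = 310,526.3158 / (1 + 0.076)^8 = 310,526.3158 / 1.796794 = 172,822.48

172822.48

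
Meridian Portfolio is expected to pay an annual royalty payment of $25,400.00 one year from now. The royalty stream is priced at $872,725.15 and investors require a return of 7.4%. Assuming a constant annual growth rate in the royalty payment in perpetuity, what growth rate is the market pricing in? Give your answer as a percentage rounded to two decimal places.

4.49%

P = D₁/(r−g) ⇒ g = r − D₁/P = 0.074 − $25,400.00/$872,725.15 = 0.044896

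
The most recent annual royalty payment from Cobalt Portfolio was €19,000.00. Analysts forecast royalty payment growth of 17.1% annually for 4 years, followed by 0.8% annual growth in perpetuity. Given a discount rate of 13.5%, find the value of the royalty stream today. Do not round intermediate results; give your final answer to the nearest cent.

€253086.19

D_1 = 22249.00000
D_2 = 26053.57900
D_3 = 30508.74101
D_4 = 35725.73572
Terminal value at year 4: TV = D_4×(1+g_2)/(r−g_2) = 36011.54161/0.127 = 283555.44573
P_0 = D_1/(1+r)^1 + D_2/(1+r)^2 + D_3/(1+r)^3 + D_4/(1+r)^4 + TV/(1+r)^4
    = 19602.64317 + 20224.40102 + 20865.87982 + 21527.70508 + 170865.56472 = 253086.19380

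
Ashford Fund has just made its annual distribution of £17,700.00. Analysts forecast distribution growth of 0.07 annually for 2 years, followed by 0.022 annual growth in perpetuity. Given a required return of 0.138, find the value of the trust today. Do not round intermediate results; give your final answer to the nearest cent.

£170153.73

D_1 = 18939.00000
D_2 = 20264.73000
Terminal value at year 2: TV = D_2×(1+g_2)/(r−g_2) = 20710.55406/0.116 = 178539.25914
P_0 = D_1/(1+r)^1 + D_2/(1+r)^2 + TV/(1+r)^2
    = 16642.35501 + 15647.90849 + 137863.46961 = 170153.73311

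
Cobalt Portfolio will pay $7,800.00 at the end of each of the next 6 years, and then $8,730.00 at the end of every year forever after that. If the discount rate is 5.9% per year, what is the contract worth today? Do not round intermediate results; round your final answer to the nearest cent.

PV of 6-year annuity: $7,800.00 × [1 − (1+0.059)^−6] / 0.059 = 38475.93360
Perpetuity value at year 6: $8,730.00 / 0.059 = 147966.10169
PV of perpetuity: 147966.10169 / (1+0.059)^6 = 104902.65293
Total PV = 38475.93360 + 104902.65293 = 143378.58653

$143378.59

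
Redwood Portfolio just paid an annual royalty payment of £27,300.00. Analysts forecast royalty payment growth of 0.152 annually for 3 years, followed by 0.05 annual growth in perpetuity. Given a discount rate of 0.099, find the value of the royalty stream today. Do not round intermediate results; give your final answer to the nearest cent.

£763839.67

D_1 = 31449.60000
D_2 = 36229.93920
D_3 = 41736.88996
Terminal value at year 3: TV = D_3×(1+g_2)/(r−g_2) = 43823.73446/0.049 = 894361.92768
P_0 = D_1/(1+r)^1 + D_2/(1+r)^2 + D_3/(1+r)^3 + TV/(1+r)^3
    = 28616.56051 + 29996.61302 + 31443.21947 + 673783.27435 = 763839.66734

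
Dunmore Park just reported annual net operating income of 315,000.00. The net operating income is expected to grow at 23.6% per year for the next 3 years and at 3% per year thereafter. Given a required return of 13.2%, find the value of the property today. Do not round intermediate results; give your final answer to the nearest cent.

D_1 = 389340.00000
D_2 = 481224.24000
D_3 = 594793.16064
Terminal value at year 3: TV = D_3×(1+g_2)/(r−g_2) = 612636.95546/0.102 = 6006244.66136
P_0 = D_1/(1+r)^1 + D_2/(1+r)^2 + D_3/(1+r)^3 + TV/(1+r)^3
    = 343939.92933 + 375538.65075 + 410040.43492 + 4140604.39183 = 5270123.40683

5270123.41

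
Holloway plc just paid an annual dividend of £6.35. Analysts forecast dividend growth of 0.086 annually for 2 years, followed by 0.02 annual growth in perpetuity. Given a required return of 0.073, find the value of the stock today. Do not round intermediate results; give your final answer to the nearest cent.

£138.12

D_1 = 6.89610
D_2 = 7.48916
Terminal value at year 2: TV = D_2×(1+g_2)/(r−g_2) = 7.63895/0.053 = 144.13109
P_0 = D_1/(1+r)^1 + D_2/(1+r)^2 + TV/(1+r)^2
    = 6.42693 + 6.50480 + 125.18671 = 138.11845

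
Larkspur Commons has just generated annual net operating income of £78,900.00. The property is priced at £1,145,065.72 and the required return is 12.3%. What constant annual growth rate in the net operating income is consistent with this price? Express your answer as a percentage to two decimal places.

P = D₀(1+g)/(r−g) ⇒ P(r−g) = D₀(1+g) ⇒ g(P+D₀) = P·r − D₀
g = (P·r − D₀)/(P + D₀) = (£1,145,065.72×0.123 − £78,900.00) / (£1,145,065.72 + £78,900.00) = 0.050609

5.06%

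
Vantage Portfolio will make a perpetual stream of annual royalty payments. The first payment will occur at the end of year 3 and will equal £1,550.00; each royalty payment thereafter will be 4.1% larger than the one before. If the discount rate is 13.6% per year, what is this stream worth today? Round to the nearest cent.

Value at end of year 2: C₁ / (r − g) = £1,550.00 / (0.136 − 0.041) = £16,315.7895
Discount to today: PV = £16,315.7895 / (1 + 0.136)^2 = £16,315.7895 / 1.290496 = £12,643.04

£12643.04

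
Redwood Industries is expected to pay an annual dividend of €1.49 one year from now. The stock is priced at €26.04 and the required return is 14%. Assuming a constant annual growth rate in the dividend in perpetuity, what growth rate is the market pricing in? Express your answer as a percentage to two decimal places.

8.28%

P = D₁/(r−g) ⇒ g = r − D₁/P = 0.14 − €1.49/€26.04 = 0.082780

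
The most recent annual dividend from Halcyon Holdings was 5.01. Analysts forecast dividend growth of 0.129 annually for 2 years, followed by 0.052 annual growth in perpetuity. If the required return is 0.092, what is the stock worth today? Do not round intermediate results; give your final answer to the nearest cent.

151.38

D_1 = 5.65629
D_2 = 6.38595
Terminal value at year 2: TV = D_2×(1+g_2)/(r−g_2) = 6.71802/0.04 = 167.95052
P_0 = D_1/(1+r)^1 + D_2/(1+r)^2 + TV/(1+r)^2
    = 5.17975 + 5.35526 + 140.84326 = 151.37827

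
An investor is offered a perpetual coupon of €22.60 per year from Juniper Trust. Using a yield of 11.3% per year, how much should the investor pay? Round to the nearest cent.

Level perpetuity: PV = C / r = €22.60 / 0.113 = €200.00

€200.00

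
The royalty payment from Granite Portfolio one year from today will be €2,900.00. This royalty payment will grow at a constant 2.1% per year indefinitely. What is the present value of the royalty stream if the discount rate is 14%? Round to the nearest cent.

Growing perpetuity: P = D₁ / (r − g) = €2,900.0000 / (0.14 − 0.021) = €24,369.75

€24369.75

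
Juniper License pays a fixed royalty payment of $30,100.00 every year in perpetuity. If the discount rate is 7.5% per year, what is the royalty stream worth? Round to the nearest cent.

Level perpetuity: PV = C / r = $30,100.00 / 0.075 = $401,333.33

$401333.33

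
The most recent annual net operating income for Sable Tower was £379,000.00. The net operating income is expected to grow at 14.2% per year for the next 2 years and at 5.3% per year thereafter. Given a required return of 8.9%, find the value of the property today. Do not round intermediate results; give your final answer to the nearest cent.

£13005295.48

D_1 = 432818.00000
D_2 = 494278.15600
Terminal value at year 2: TV = D_2×(1+g_2)/(r−g_2) = 520474.89827/0.036 = 14457636.06300
P_0 = D_1/(1+r)^1 + D_2/(1+r)^2 + TV/(1+r)^2
    = 397445.36272 + 416788.43363 + 12191061.68370 = 13005295.48005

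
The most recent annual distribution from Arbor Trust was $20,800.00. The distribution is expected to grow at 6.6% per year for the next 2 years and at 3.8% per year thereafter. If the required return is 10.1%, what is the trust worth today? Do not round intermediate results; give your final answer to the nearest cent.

$360899.78

D_1 = 22172.80000
D_2 = 23636.20480
Terminal value at year 2: TV = D_2×(1+g_2)/(r−g_2) = 24534.38058/0.063 = 389434.61242
P_0 = D_1/(1+r)^1 + D_2/(1+r)^2 + TV/(1+r)^2
    = 20138.78292 + 19498.58547 + 321262.40815 = 360899.77654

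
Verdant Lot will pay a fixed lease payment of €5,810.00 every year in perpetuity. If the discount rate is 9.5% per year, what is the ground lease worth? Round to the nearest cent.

Level perpetuity: PV = C / r = €5,810.00 / 0.095 = €61,157.89

€61157.89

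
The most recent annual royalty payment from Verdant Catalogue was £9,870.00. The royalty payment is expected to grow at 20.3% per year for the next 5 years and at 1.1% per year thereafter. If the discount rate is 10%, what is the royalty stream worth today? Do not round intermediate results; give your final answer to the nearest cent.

£240475.21

D_1 = 11873.61000
D_2 = 14283.95283
D_3 = 17183.59525
D_4 = 20671.86509
D_5 = 24868.25370
Terminal value at year 5: TV = D_5×(1+g_2)/(r−g_2) = 25141.80450/0.089 = 282492.18534
P_0 = D_1/(1+r)^1 + D_2/(1+r)^2 + D_3/(1+r)^3 + D_4/(1+r)^4 + D_5/(1+r)^5 + TV/(1+r)^5
    = 10794.19091 + 11804.91969 + 12910.28945 + 14119.16200 + 15441.22899 + 175405.42148 = 240475.21252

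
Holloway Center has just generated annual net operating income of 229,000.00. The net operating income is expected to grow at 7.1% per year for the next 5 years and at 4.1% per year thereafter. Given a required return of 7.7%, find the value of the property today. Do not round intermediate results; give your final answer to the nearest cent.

D_1 = 245259.00000
D_2 = 262672.38900
D_3 = 281322.12862
D_4 = 301295.99975
D_5 = 322688.01573
Terminal value at year 5: TV = D_5×(1+g_2)/(r−g_2) = 335918.22438/0.036 = 9331061.78829
P_0 = D_1/(1+r)^1 + D_2/(1+r)^2 + D_3/(1+r)^3 + D_4/(1+r)^4 + D_5/(1+r)^5 + TV/(1+r)^5
    = 227724.23398 + 226455.57530 + 225193.98435 + 223939.42176 + 222691.84838 + 6439505.94905 = 7565511.01283

7565511.01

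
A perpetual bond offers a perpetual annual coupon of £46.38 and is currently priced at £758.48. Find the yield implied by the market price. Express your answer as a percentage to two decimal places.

P = C/r ⇒ r = C/P = £46.38/£758.48 = 0.061149

6.11%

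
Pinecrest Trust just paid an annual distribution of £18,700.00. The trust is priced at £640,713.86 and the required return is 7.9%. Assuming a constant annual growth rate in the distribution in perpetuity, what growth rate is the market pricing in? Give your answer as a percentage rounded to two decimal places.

P = D₀(1+g)/(r−g) ⇒ P(r−g) = D₀(1+g) ⇒ g(P+D₀) = P·r − D₀
g = (P·r − D₀)/(P + D₀) = (£640,713.86×0.079 − £18,700.00) / (£640,713.86 + £18,700.00) = 0.048401

4.84%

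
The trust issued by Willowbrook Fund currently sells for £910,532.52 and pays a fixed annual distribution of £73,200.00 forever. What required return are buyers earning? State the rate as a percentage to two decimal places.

8.04%

P = C/r ⇒ r = C/P = £73,200.00/£910,532.52 = 0.080393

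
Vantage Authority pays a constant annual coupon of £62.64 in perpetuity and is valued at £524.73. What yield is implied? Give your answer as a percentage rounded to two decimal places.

11.94%

P = C/r ⇒ r = C/P = £62.64/£524.73 = 0.119376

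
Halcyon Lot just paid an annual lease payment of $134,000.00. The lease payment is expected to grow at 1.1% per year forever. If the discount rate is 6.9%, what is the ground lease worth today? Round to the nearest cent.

D₁ = D₀ × (1 + g) = $134,000.00 × 1.011 = $135,474.0000
Growing perpetuity: P = D₁ / (r − g) = $135,474.0000 / (0.069 − 0.011) = $2,335,758.62

$2335758.62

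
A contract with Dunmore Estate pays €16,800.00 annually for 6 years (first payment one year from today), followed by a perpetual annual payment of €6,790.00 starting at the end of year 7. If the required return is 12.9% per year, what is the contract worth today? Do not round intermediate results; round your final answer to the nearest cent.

€92762.82

PV of 6-year annuity: €16,800.00 × [1 − (1+0.129)^−6] / 0.129 = 67346.27599
Perpetuity value at year 6: €6,790.00 / 0.129 = 52635.65891
PV of perpetuity: 52635.65891 / (1+0.129)^6 = 25416.53903
Total PV = 67346.27599 + 25416.53903 = 92762.81503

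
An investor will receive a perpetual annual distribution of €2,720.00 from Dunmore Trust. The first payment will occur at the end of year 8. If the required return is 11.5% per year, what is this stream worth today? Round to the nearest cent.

Value at end of year 7: C / r = €2,720.00 / 0.115 = €23,652.1739
Discount to today: PV = €23,652.1739 / (1 + 0.115)^7 = €23,652.1739 / 2.142516 = €11,039.44

€11039.44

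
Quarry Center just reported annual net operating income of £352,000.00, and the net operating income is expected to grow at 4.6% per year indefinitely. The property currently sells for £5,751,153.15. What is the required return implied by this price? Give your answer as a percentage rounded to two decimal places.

D₁ = £352,000.00 × 1.046 = £368,192.0000
P = D₁/(r − g) ⇒ r = D₁/P + g = £368,192.0000/£5,751,153.15 + 0.046 = 0.064021 + 0.046 = 0.110021

11.00%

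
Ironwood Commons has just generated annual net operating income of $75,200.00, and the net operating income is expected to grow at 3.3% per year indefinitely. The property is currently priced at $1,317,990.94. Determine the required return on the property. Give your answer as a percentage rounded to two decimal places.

D₁ = $75,200.00 × 1.033 = $77,681.6000
P = D₁/(r − g) ⇒ r = D₁/P + g = $77,681.6000/$1,317,990.94 + 0.033 = 0.058939 + 0.033 = 0.091939

9.19%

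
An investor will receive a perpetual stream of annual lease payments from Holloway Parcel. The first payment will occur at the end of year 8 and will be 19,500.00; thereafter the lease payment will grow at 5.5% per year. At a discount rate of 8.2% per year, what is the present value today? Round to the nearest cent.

Value at end of year 7: C₁ / (r − g) = 19,500.00 / (0.082 − 0.055) = 722,222.2222
Discount to today: PV = 722,222.2222 / (1 + 0.082)^7 = 722,222.2222 / 1.736164 = 415,987.25

415987.25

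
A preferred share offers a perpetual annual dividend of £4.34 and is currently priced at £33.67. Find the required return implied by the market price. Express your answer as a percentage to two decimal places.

P = C/r ⇒ r = C/P = £4.34/£33.67 = 0.128898

12.89%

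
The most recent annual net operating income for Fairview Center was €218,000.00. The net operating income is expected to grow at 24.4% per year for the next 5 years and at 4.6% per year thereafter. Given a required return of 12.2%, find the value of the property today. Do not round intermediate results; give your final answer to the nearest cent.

€6528538.94

D_1 = 271192.00000
D_2 = 337362.84800
D_3 = 419679.38291
D_4 = 522081.15234
D_5 = 649468.95351
Terminal value at year 5: TV = D_5×(1+g_2)/(r−g_2) = 679344.52538/0.076 = 8938743.75494
P_0 = D_1/(1+r)^1 + D_2/(1+r)^2 + D_3/(1+r)^3 + D_4/(1+r)^4 + D_5/(1+r)^5 + TV/(1+r)^5
    = 241704.09982 + 267985.65078 + 297124.91049 + 329432.61021 + 365253.26836 + 5027038.40400 = 6528538.94367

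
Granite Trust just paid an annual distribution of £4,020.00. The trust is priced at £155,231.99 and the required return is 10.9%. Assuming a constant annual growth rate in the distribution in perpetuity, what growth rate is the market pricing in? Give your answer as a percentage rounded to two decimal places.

P = D₀(1+g)/(r−g) ⇒ P(r−g) = D₀(1+g) ⇒ g(P+D₀) = P·r − D₀
g = (P·r − D₀)/(P + D₀) = (£155,231.99×0.109 − £4,020.00) / (£155,231.99 + £4,020.00) = 0.081005

8.10%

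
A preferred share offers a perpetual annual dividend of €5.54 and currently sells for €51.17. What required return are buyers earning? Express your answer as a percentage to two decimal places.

P = C/r ⇒ r = C/P = €5.54/€51.17 = 0.108267

10.83%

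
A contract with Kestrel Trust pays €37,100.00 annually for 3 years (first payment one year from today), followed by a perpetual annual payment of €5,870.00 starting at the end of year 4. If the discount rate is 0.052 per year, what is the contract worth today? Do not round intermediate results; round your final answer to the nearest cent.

PV of 3-year annuity: €37,100.00 × [1 − (1+0.052)^−3] / 0.052 = 100655.06196
Perpetuity value at year 3: €5,870.00 / 0.052 = 112884.61538
PV of perpetuity: 112884.61538 / (1+0.052)^3 = 96958.86838
Total PV = 100655.06196 + 96958.86838 = 197613.93035

€197613.93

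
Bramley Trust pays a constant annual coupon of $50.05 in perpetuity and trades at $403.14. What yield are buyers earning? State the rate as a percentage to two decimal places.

P = C/r ⇒ r = C/P = $50.05/$403.14 = 0.124150

12.42%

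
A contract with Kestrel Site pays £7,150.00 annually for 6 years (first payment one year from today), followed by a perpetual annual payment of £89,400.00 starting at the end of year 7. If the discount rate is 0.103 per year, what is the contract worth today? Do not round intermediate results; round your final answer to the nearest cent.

£512868.44

PV of 6-year annuity: £7,150.00 × [1 − (1+0.103)^−6] / 0.103 = 30868.24264
Perpetuity value at year 6: £89,400.00 / 0.103 = 867961.16505
PV of perpetuity: 867961.16505 / (1+0.103)^6 = 482000.20112
Total PV = 30868.24264 + 482000.20112 = 512868.44376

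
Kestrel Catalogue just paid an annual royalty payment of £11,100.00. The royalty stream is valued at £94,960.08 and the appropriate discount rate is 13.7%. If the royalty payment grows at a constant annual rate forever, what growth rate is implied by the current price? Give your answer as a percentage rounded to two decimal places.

1.80%

P = D₀(1+g)/(r−g) ⇒ P(r−g) = D₀(1+g) ⇒ g(P+D₀) = P·r − D₀
g = (P·r − D₀)/(P + D₀) = (£94,960.08×0.137 − £11,100.00) / (£94,960.08 + £11,100.00) = 0.018004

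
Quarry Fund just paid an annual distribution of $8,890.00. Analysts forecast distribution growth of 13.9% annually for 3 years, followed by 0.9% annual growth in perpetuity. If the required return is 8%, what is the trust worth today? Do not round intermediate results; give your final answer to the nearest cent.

D_1 = 10125.71000
D_2 = 11533.18369
D_3 = 13136.29622
Terminal value at year 3: TV = D_3×(1+g_2)/(r−g_2) = 13254.52289/0.071 = 186683.42097
P_0 = D_1/(1+r)^1 + D_2/(1+r)^2 + D_3/(1+r)^3 + TV/(1+r)^3
    = 9375.65741 + 9887.84610 + 10428.01547 + 148195.31843 = 177886.83741

$177886.84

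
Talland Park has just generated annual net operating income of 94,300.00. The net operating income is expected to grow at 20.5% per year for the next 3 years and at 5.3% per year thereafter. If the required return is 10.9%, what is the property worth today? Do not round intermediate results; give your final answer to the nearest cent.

2609436.59

D_1 = 113631.50000
D_2 = 136925.95750
D_3 = 164995.77879
Terminal value at year 3: TV = D_3×(1+g_2)/(r−g_2) = 173740.55506/0.056 = 3102509.91184
P_0 = D_1/(1+r)^1 + D_2/(1+r)^2 + D_3/(1+r)^3 + TV/(1+r)^3
    = 102463.02976 + 111332.68788 + 120970.14328 + 2274670.72981 = 2609436.59072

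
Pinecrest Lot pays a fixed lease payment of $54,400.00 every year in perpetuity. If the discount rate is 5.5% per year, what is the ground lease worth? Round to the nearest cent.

Level perpetuity: PV = C / r = $54,400.00 / 0.055 = $989,090.91

$989090.91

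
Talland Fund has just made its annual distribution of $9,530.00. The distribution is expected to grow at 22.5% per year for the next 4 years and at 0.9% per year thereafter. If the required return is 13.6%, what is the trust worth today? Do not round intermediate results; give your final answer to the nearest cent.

$148573.62

D_1 = 11674.25000
D_2 = 14300.95625
D_3 = 17518.67141
D_4 = 21460.37247
Terminal value at year 4: TV = D_4×(1+g_2)/(r−g_2) = 21653.51582/0.127 = 170500.12461
P_0 = D_1/(1+r)^1 + D_2/(1+r)^2 + D_3/(1+r)^3 + D_4/(1+r)^4 + TV/(1+r)^4
    = 10276.62852 + 11081.75171 + 11949.95232 + 12886.17218 + 102379.11599 = 148573.62072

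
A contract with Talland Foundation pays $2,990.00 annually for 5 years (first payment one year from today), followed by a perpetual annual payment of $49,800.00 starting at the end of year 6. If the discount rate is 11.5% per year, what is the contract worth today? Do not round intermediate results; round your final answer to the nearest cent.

$262192.70

PV of 5-year annuity: $2,990.00 × [1 − (1+0.115)^−5] / 0.115 = 10913.13476
Perpetuity value at year 5: $49,800.00 / 0.115 = 433043.47826
PV of perpetuity: 433043.47826 / (1+0.115)^5 = 251279.56148
Total PV = 10913.13476 + 251279.56148 = 262192.69624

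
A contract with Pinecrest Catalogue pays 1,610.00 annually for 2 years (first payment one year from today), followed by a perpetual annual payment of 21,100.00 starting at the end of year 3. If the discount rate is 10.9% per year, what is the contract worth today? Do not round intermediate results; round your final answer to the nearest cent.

160156.53

PV of 2-year annuity: 1,610.00 × [1 − (1+0.109)^−2] / 0.109 = 2760.82808
Perpetuity value at year 2: 21,100.00 / 0.109 = 193577.98165
PV of perpetuity: 193577.98165 / (1+0.109)^2 = 157395.70060
Total PV = 2760.82808 + 157395.70060 = 160156.52868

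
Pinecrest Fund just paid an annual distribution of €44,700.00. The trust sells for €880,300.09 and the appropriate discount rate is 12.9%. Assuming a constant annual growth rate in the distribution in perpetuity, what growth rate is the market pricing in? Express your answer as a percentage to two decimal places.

P = D₀(1+g)/(r−g) ⇒ P(r−g) = D₀(1+g) ⇒ g(P+D₀) = P·r − D₀
g = (P·r − D₀)/(P + D₀) = (€880,300.09×0.129 − €44,700.00) / (€880,300.09 + €44,700.00) = 0.074442

7.44%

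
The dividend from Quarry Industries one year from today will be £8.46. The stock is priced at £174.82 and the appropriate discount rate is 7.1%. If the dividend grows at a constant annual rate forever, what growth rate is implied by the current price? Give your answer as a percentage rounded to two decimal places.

2.26%

P = D₁/(r−g) ⇒ g = r − D₁/P = 0.071 − £8.46/£174.82 = 0.022607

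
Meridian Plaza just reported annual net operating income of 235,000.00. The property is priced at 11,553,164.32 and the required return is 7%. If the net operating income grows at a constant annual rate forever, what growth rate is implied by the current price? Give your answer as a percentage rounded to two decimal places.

P = D₀(1+g)/(r−g) ⇒ P(r−g) = D₀(1+g) ⇒ g(P+D₀) = P·r − D₀
g = (P·r − D₀)/(P + D₀) = (11,553,164.32×0.07 − 235,000.00) / (11,553,164.32 + 235,000.00) = 0.048669

4.87%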